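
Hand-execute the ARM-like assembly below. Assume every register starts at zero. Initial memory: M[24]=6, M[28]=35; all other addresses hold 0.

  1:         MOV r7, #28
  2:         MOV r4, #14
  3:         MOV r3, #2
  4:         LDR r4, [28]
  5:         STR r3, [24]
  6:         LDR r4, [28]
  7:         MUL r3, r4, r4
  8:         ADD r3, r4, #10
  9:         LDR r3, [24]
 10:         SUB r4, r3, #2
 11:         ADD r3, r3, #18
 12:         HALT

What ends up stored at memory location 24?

2

after MOV r7, #28: r7=28
after MOV r4, #14: r4=14
after MOV r3, #2: r3=2
after LDR r4, [28]: r4=M[28]=35
STR r3, [24] → M[24]=2
after LDR r4, [28]: r4=M[28]=35
after MUL r3, r4, r4: r3=35*35=1225
after ADD r3, r4, #10: r3=35+10=45
after LDR r3, [24]: r3=M[24]=2
after SUB r4, r3, #2: r4=2-2=0
after ADD r3, r3, #18: r3=2+18=20
halt.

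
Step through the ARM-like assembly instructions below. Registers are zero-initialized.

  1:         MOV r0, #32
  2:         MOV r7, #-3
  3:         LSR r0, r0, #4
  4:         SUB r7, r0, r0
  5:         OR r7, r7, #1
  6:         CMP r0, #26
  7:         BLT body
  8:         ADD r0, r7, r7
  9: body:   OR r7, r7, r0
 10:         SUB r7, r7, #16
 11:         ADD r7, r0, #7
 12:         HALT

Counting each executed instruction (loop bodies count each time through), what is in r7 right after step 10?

9

MOV r0, #32 → r0=32
MOV r7, #-3 → r7=-3
LSR r0, r0, #4 → r0=32>>4=2
SUB r7, r0, r0 → r7=2-2=0
OR r7, r7, #1 → r7=0|1=1
CMP r0, #26  (cmp 2,26)
BLT body: taken
OR r7, r7, r0 → r7=1|2=3
SUB r7, r7, #16 → r7=3-16=-13
ADD r7, r0, #7 → r7=2+7=9
After step 10: r7 = 9.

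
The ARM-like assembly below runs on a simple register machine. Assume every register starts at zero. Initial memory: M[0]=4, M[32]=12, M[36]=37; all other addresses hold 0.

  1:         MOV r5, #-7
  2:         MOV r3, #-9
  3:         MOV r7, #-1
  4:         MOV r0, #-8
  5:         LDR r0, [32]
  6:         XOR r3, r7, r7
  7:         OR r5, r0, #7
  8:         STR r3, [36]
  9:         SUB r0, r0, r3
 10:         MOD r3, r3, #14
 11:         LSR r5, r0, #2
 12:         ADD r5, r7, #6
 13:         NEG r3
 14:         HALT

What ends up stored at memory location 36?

0

MOV r5, #-7 → r5=-7
MOV r3, #-9 → r3=-9
MOV r7, #-1 → r7=-1
MOV r0, #-8 → r0=-8
LDR r0, [32] → r0=M[32]=12
XOR r3, r7, r7 → r3=(-1)^(-1)=0
OR r5, r0, #7 → r5=12|7=15
STR r3, [36] → M[36]=0
SUB r0, r0, r3 → r0=12-0=12
MOD r3, r3, #14 → r3=0%14=0
LSR r5, r0, #2 → r5=12>>2=3
ADD r5, r7, #6 → r5=(-1)+6=5
NEG r3 → r3=-(0)=0
halt.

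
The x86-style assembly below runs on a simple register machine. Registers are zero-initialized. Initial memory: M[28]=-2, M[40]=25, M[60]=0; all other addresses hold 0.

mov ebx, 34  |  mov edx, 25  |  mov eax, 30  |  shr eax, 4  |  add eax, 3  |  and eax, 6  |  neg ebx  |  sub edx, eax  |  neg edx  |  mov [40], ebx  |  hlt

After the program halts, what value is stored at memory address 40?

ebx=34
edx=25
eax=30
eax=30>>4=1
eax=1+3=4
eax=4&6=4
ebx=-(34)=-34
edx=25-4=21
edx=-(21)=-21
mov [40], ebx → M[40]=-34
halt.

-34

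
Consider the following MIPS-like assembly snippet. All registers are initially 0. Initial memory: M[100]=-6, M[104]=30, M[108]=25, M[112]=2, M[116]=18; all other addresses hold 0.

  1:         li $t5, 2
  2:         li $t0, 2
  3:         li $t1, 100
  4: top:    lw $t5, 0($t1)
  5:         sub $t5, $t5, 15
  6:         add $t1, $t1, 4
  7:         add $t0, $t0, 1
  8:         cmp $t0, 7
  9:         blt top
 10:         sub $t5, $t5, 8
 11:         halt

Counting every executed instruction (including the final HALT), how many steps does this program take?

$t5=2
$t0=2
$t1=100
$t5=M[100]=-6
$t5=(-6)-15=-21
$t1=100+4=104
$t0=2+1=3
cmp $t0, 7  (cmp 3,7)
blt top: taken
$t5=M[104]=30
$t5=30-15=15
$t1=104+4=108
$t0=3+1=4
cmp $t0, 7  (cmp 4,7)
blt top: taken
$t5=M[108]=25
$t5=25-15=10
$t1=108+4=112
$t0=4+1=5
cmp $t0, 7  (cmp 5,7)
blt top: taken
$t5=M[112]=2
$t5=2-15=-13
$t1=112+4=116
$t0=5+1=6
cmp $t0, 7  (cmp 6,7)
blt top: taken
$t5=M[116]=18
$t5=18-15=3
$t1=116+4=120
$t0=6+1=7
cmp $t0, 7  (cmp 7,7)
blt top: not taken
$t5=3-8=-5
halt.
Total executed instructions: 35.

35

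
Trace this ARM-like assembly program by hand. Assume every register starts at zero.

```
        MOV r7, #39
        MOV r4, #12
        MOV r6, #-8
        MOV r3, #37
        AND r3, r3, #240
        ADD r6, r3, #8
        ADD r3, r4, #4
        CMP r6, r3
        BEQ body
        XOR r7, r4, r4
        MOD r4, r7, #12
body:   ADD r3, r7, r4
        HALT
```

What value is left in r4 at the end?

0

MOV r7, #39 → r7=39
MOV r4, #12 → r4=12
MOV r6, #-8 → r6=-8
MOV r3, #37 → r3=37
AND r3, r3, #240 → r3=37&240=32
ADD r6, r3, #8 → r6=32+8=40
ADD r3, r4, #4 → r3=12+4=16
CMP r6, r3  (cmp 40,16)
BEQ body: not taken
XOR r7, r4, r4 → r7=12^12=0
MOD r4, r7, #12 → r4=0%12=0
ADD r3, r7, r4 → r3=0+0=0
halt.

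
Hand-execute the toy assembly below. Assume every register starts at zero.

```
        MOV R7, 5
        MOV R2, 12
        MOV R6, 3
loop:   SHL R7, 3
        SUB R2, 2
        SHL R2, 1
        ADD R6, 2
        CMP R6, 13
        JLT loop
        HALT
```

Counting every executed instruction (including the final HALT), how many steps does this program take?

34

after MOV R7, 5: R7=5
after MOV R2, 12: R2=12
after MOV R6, 3: R6=3
after SHL R7, 3: R7=5<<3=40
after SUB R2, 2: R2=12-2=10
after SHL R2, 1: R2=10<<1=20
after ADD R6, 2: R6=3+2=5
CMP R6, 13  (cmp 5,13)
JLT loop: taken
after SHL R7, 3: R7=40<<3=320
after SUB R2, 2: R2=20-2=18
after SHL R2, 1: R2=18<<1=36
after ADD R6, 2: R6=5+2=7
CMP R6, 13  (cmp 7,13)
JLT loop: taken
after SHL R7, 3: R7=320<<3=2560
after SUB R2, 2: R2=36-2=34
after SHL R2, 1: R2=34<<1=68
after ADD R6, 2: R6=7+2=9
CMP R6, 13  (cmp 9,13)
JLT loop: taken
after SHL R7, 3: R7=2560<<3=20480
after SUB R2, 2: R2=68-2=66
after SHL R2, 1: R2=66<<1=132
after ADD R6, 2: R6=9+2=11
CMP R6, 13  (cmp 11,13)
JLT loop: taken
after SHL R7, 3: R7=20480<<3=163840
after SUB R2, 2: R2=132-2=130
after SHL R2, 1: R2=130<<1=260
after ADD R6, 2: R6=11+2=13
CMP R6, 13  (cmp 13,13)
JLT loop: not taken
halt.
Total executed instructions: 34.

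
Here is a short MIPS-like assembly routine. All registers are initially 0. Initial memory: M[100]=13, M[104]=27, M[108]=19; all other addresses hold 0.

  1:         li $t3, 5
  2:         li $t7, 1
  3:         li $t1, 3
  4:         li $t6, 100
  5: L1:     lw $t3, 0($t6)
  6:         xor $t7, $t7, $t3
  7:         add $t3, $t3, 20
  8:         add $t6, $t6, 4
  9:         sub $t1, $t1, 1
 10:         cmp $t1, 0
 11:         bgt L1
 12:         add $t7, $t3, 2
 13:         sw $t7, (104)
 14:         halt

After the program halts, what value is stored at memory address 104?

41

after li $t3, 5: $t3=5
after li $t7, 1: $t7=1
after li $t1, 3: $t1=3
after li $t6, 100: $t6=100
after lw $t3, 0($t6): $t3=M[100]=13
after xor $t7, $t7, $t3: $t7=1^13=12
after add $t3, $t3, 20: $t3=13+20=33
after add $t6, $t6, 4: $t6=100+4=104
after sub $t1, $t1, 1: $t1=3-1=2
cmp $t1, 0  (cmp 2,0)
bgt L1: taken
after lw $t3, 0($t6): $t3=M[104]=27
after xor $t7, $t7, $t3: $t7=12^27=23
after add $t3, $t3, 20: $t3=27+20=47
after add $t6, $t6, 4: $t6=104+4=108
after sub $t1, $t1, 1: $t1=2-1=1
cmp $t1, 0  (cmp 1,0)
bgt L1: taken
after lw $t3, 0($t6): $t3=M[108]=19
after xor $t7, $t7, $t3: $t7=23^19=4
after add $t3, $t3, 20: $t3=19+20=39
after add $t6, $t6, 4: $t6=108+4=112
after sub $t1, $t1, 1: $t1=1-1=0
cmp $t1, 0  (cmp 0,0)
bgt L1: not taken
after add $t7, $t3, 2: $t7=39+2=41
sw $t7, (104) → M[104]=41
halt.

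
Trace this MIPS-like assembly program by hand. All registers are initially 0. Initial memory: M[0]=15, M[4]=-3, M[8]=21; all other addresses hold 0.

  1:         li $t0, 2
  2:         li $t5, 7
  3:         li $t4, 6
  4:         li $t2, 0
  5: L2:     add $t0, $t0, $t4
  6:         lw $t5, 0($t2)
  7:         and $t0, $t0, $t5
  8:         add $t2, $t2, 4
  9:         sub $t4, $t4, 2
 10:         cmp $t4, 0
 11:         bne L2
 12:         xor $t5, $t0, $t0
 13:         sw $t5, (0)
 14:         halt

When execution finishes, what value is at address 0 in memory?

0

after li $t0, 2: $t0=2
after li $t5, 7: $t5=7
after li $t4, 6: $t4=6
after li $t2, 0: $t2=0
after add $t0, $t0, $t4: $t0=2+6=8
after lw $t5, 0($t2): $t5=M[0]=15
after and $t0, $t0, $t5: $t0=8&15=8
after add $t2, $t2, 4: $t2=0+4=4
after sub $t4, $t4, 2: $t4=6-2=4
cmp $t4, 0  (cmp 4,0)
bne L2: taken
after add $t0, $t0, $t4: $t0=8+4=12
after lw $t5, 0($t2): $t5=M[4]=-3
after and $t0, $t0, $t5: $t0=12&(-3)=12
after add $t2, $t2, 4: $t2=4+4=8
after sub $t4, $t4, 2: $t4=4-2=2
cmp $t4, 0  (cmp 2,0)
bne L2: taken
after add $t0, $t0, $t4: $t0=12+2=14
after lw $t5, 0($t2): $t5=M[8]=21
after and $t0, $t0, $t5: $t0=14&21=4
after add $t2, $t2, 4: $t2=8+4=12
after sub $t4, $t4, 2: $t4=2-2=0
cmp $t4, 0  (cmp 0,0)
bne L2: not taken
after xor $t5, $t0, $t0: $t5=4^4=0
sw $t5, (0) → M[0]=0
halt.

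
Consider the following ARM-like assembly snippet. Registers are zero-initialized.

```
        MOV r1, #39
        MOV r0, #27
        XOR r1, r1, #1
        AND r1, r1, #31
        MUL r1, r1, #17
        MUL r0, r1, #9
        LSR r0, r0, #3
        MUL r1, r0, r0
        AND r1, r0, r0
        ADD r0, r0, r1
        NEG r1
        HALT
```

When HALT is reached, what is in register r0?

228

MOV r1, #39 → r1=39
MOV r0, #27 → r0=27
XOR r1, r1, #1 → r1=39^1=38
AND r1, r1, #31 → r1=38&31=6
MUL r1, r1, #17 → r1=6*17=102
MUL r0, r1, #9 → r0=102*9=918
LSR r0, r0, #3 → r0=918>>3=114
MUL r1, r0, r0 → r1=114*114=12996
AND r1, r0, r0 → r1=114&114=114
ADD r0, r0, r1 → r0=114+114=228
NEG r1 → r1=-(114)=-114
halt.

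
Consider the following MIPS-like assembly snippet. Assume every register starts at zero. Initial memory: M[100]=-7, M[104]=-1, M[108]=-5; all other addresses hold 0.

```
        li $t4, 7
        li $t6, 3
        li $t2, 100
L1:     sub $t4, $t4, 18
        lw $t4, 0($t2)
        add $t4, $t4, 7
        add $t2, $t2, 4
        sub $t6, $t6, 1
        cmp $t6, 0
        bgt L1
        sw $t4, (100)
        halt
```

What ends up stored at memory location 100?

2

$t4=7
$t6=3
$t2=100
$t4=7-18=-11
$t4=M[100]=-7
$t4=(-7)+7=0
$t2=100+4=104
$t6=3-1=2
cmp $t6, 0  (cmp 2,0)
bgt L1: taken
$t4=0-18=-18
$t4=M[104]=-1
$t4=(-1)+7=6
$t2=104+4=108
$t6=2-1=1
cmp $t6, 0  (cmp 1,0)
bgt L1: taken
$t4=6-18=-12
$t4=M[108]=-5
$t4=(-5)+7=2
$t2=108+4=112
$t6=1-1=0
cmp $t6, 0  (cmp 0,0)
bgt L1: not taken
sw $t4, (100) → M[100]=2
halt.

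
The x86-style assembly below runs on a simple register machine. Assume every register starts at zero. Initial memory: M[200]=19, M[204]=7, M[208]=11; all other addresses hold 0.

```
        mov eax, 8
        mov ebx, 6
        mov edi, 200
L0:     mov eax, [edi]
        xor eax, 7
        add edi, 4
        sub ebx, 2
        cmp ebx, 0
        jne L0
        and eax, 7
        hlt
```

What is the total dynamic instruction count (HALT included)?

after mov eax, 8: eax=8
after mov ebx, 6: ebx=6
after mov edi, 200: edi=200
after mov eax, [edi]: eax=M[200]=19
after xor eax, 7: eax=19^7=20
after add edi, 4: edi=200+4=204
after sub ebx, 2: ebx=6-2=4
cmp ebx, 0  (cmp 4,0)
jne L0: taken
after mov eax, [edi]: eax=M[204]=7
after xor eax, 7: eax=7^7=0
after add edi, 4: edi=204+4=208
after sub ebx, 2: ebx=4-2=2
cmp ebx, 0  (cmp 2,0)
jne L0: taken
after mov eax, [edi]: eax=M[208]=11
after xor eax, 7: eax=11^7=12
after add edi, 4: edi=208+4=212
after sub ebx, 2: ebx=2-2=0
cmp ebx, 0  (cmp 0,0)
jne L0: not taken
after and eax, 7: eax=12&7=4
halt.
Total executed instructions: 23.

23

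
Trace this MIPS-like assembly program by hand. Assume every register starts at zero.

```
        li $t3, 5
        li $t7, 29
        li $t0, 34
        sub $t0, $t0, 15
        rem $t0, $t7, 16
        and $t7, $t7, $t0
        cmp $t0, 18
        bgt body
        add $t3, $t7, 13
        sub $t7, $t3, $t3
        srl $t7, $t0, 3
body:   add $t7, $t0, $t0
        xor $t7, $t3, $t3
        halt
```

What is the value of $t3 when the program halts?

26

$t3=5
$t7=29
$t0=34
$t0=34-15=19
$t0=29%16=13
$t7=29&13=13
cmp $t0, 18  (cmp 13,18)
bgt body: not taken
$t3=13+13=26
$t7=26-26=0
$t7=13>>3=1
$t7=13+13=26
$t7=26^26=0
halt.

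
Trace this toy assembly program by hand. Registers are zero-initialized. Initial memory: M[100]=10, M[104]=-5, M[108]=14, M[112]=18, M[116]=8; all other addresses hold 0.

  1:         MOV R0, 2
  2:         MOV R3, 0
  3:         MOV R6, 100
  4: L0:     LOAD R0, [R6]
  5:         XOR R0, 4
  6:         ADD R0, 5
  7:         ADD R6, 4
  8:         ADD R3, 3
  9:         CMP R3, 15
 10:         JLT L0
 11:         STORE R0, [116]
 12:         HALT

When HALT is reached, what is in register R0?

after MOV R0, 2: R0=2
after MOV R3, 0: R3=0
after MOV R6, 100: R6=100
after LOAD R0, [R6]: R0=M[100]=10
after XOR R0, 4: R0=10^4=14
after ADD R0, 5: R0=14+5=19
after ADD R6, 4: R6=100+4=104
after ADD R3, 3: R3=0+3=3
CMP R3, 15  (cmp 3,15)
JLT L0: taken
after LOAD R0, [R6]: R0=M[104]=-5
after XOR R0, 4: R0=(-5)^4=-1
after ADD R0, 5: R0=(-1)+5=4
after ADD R6, 4: R6=104+4=108
after ADD R3, 3: R3=3+3=6
CMP R3, 15  (cmp 6,15)
JLT L0: taken
after LOAD R0, [R6]: R0=M[108]=14
after XOR R0, 4: R0=14^4=10
after ADD R0, 5: R0=10+5=15
after ADD R6, 4: R6=108+4=112
after ADD R3, 3: R3=6+3=9
CMP R3, 15  (cmp 9,15)
JLT L0: taken
after LOAD R0, [R6]: R0=M[112]=18
after XOR R0, 4: R0=18^4=22
after ADD R0, 5: R0=22+5=27
after ADD R6, 4: R6=112+4=116
after ADD R3, 3: R3=9+3=12
CMP R3, 15  (cmp 12,15)
JLT L0: taken
after LOAD R0, [R6]: R0=M[116]=8
after XOR R0, 4: R0=8^4=12
after ADD R0, 5: R0=12+5=17
after ADD R6, 4: R6=116+4=120
after ADD R3, 3: R3=12+3=15
CMP R3, 15  (cmp 15,15)
JLT L0: not taken
STORE R0, [116] → M[116]=17
halt.

17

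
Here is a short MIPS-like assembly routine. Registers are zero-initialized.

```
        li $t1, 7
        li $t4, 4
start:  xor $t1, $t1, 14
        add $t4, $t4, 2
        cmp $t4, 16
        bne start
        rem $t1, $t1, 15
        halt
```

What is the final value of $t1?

li $t1, 7 → $t1=7
li $t4, 4 → $t4=4
xor $t1, $t1, 14 → $t1=7^14=9
add $t4, $t4, 2 → $t4=4+2=6
cmp $t4, 16  (cmp 6,16)
bne start: taken
xor $t1, $t1, 14 → $t1=9^14=7
add $t4, $t4, 2 → $t4=6+2=8
cmp $t4, 16  (cmp 8,16)
bne start: taken
xor $t1, $t1, 14 → $t1=7^14=9
add $t4, $t4, 2 → $t4=8+2=10
cmp $t4, 16  (cmp 10,16)
bne start: taken
xor $t1, $t1, 14 → $t1=9^14=7
add $t4, $t4, 2 → $t4=10+2=12
cmp $t4, 16  (cmp 12,16)
bne start: taken
xor $t1, $t1, 14 → $t1=7^14=9
add $t4, $t4, 2 → $t4=12+2=14
cmp $t4, 16  (cmp 14,16)
bne start: taken
xor $t1, $t1, 14 → $t1=9^14=7
add $t4, $t4, 2 → $t4=14+2=16
cmp $t4, 16  (cmp 16,16)
bne start: not taken
rem $t1, $t1, 15 → $t1=7%15=7
halt.

7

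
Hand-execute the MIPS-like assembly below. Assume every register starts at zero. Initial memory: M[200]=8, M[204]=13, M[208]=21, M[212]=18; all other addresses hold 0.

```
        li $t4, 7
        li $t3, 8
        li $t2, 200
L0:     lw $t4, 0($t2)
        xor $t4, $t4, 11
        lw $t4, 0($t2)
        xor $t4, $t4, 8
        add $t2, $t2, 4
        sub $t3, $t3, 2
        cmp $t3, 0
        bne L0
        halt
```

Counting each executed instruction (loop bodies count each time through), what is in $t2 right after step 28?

212

$t4=7
$t3=8
$t2=200
$t4=M[200]=8
$t4=8^11=3
$t4=M[200]=8
$t4=8^8=0
$t2=200+4=204
$t3=8-2=6
cmp $t3, 0  (cmp 6,0)
bne L0: taken
$t4=M[204]=13
$t4=13^11=6
$t4=M[204]=13
$t4=13^8=5
$t2=204+4=208
$t3=6-2=4
cmp $t3, 0  (cmp 4,0)
bne L0: taken
$t4=M[208]=21
$t4=21^11=30
$t4=M[208]=21
$t4=21^8=29
$t2=208+4=212
$t3=4-2=2
cmp $t3, 0  (cmp 2,0)
bne L0: taken
$t4=M[212]=18
After step 28: $t2 = 212.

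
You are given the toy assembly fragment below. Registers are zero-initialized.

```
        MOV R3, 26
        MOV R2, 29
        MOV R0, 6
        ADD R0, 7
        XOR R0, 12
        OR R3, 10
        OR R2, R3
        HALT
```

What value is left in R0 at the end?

1

R3=26
R2=29
R0=6
R0=6+7=13
R0=13^12=1
R3=26|10=26
R2=29|26=31
halt.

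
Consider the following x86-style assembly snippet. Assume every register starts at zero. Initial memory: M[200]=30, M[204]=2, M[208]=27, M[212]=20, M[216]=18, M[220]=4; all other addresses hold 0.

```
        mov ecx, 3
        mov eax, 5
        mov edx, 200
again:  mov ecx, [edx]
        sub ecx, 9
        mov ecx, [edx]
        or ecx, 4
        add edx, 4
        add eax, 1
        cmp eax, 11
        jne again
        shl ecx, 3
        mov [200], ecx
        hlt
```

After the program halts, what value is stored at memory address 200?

mov ecx, 3 → ecx=3
mov eax, 5 → eax=5
mov edx, 200 → edx=200
mov ecx, [edx] → ecx=M[200]=30
sub ecx, 9 → ecx=30-9=21
mov ecx, [edx] → ecx=M[200]=30
or ecx, 4 → ecx=30|4=30
add edx, 4 → edx=200+4=204
add eax, 1 → eax=5+1=6
cmp eax, 11  (cmp 6,11)
jne again: taken
mov ecx, [edx] → ecx=M[204]=2
sub ecx, 9 → ecx=2-9=-7
mov ecx, [edx] → ecx=M[204]=2
or ecx, 4 → ecx=2|4=6
add edx, 4 → edx=204+4=208
add eax, 1 → eax=6+1=7
cmp eax, 11  (cmp 7,11)
jne again: taken
mov ecx, [edx] → ecx=M[208]=27
sub ecx, 9 → ecx=27-9=18
mov ecx, [edx] → ecx=M[208]=27
or ecx, 4 → ecx=27|4=31
add edx, 4 → edx=208+4=212
add eax, 1 → eax=7+1=8
cmp eax, 11  (cmp 8,11)
jne again: taken
mov ecx, [edx] → ecx=M[212]=20
sub ecx, 9 → ecx=20-9=11
mov ecx, [edx] → ecx=M[212]=20
or ecx, 4 → ecx=20|4=20
add edx, 4 → edx=212+4=216
add eax, 1 → eax=8+1=9
cmp eax, 11  (cmp 9,11)
jne again: taken
mov ecx, [edx] → ecx=M[216]=18
sub ecx, 9 → ecx=18-9=9
mov ecx, [edx] → ecx=M[216]=18
or ecx, 4 → ecx=18|4=22
add edx, 4 → edx=216+4=220
add eax, 1 → eax=9+1=10
cmp eax, 11  (cmp 10,11)
jne again: taken
mov ecx, [edx] → ecx=M[220]=4
sub ecx, 9 → ecx=4-9=-5
mov ecx, [edx] → ecx=M[220]=4
or ecx, 4 → ecx=4|4=4
add edx, 4 → edx=220+4=224
add eax, 1 → eax=10+1=11
cmp eax, 11  (cmp 11,11)
jne again: not taken
shl ecx, 3 → ecx=4<<3=32
mov [200], ecx → M[200]=32
halt.

32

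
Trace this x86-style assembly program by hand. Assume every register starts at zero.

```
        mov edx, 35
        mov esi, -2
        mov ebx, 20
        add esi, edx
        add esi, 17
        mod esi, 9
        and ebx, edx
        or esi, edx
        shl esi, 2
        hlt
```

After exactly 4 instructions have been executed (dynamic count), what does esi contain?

33

mov edx, 35 → edx=35
mov esi, -2 → esi=-2
mov ebx, 20 → ebx=20
add esi, edx → esi=(-2)+35=33
After step 4: esi = 33.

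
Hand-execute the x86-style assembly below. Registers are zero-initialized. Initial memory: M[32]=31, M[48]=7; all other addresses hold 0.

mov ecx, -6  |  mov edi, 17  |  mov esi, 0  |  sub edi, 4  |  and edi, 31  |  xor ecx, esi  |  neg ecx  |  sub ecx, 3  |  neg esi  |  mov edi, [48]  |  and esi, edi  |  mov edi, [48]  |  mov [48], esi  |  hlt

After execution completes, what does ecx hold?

3

ecx=-6
edi=17
esi=0
edi=17-4=13
edi=13&31=13
ecx=(-6)^0=-6
ecx=-(-6)=6
ecx=6-3=3
esi=-(0)=0
edi=M[48]=7
esi=0&7=0
edi=M[48]=7
mov [48], esi → M[48]=0
halt.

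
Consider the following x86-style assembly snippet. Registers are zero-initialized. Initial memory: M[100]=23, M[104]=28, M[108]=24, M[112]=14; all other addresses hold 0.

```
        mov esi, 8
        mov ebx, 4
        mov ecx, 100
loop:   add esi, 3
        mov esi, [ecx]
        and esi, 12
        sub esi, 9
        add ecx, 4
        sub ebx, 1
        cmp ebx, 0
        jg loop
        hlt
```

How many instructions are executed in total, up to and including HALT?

36

after mov esi, 8: esi=8
after mov ebx, 4: ebx=4
after mov ecx, 100: ecx=100
after add esi, 3: esi=8+3=11
after mov esi, [ecx]: esi=M[100]=23
after and esi, 12: esi=23&12=4
after sub esi, 9: esi=4-9=-5
after add ecx, 4: ecx=100+4=104
after sub ebx, 1: ebx=4-1=3
cmp ebx, 0  (cmp 3,0)
jg loop: taken
after add esi, 3: esi=(-5)+3=-2
after mov esi, [ecx]: esi=M[104]=28
after and esi, 12: esi=28&12=12
after sub esi, 9: esi=12-9=3
after add ecx, 4: ecx=104+4=108
after sub ebx, 1: ebx=3-1=2
cmp ebx, 0  (cmp 2,0)
jg loop: taken
after add esi, 3: esi=3+3=6
after mov esi, [ecx]: esi=M[108]=24
after and esi, 12: esi=24&12=8
after sub esi, 9: esi=8-9=-1
after add ecx, 4: ecx=108+4=112
after sub ebx, 1: ebx=2-1=1
cmp ebx, 0  (cmp 1,0)
jg loop: taken
after add esi, 3: esi=(-1)+3=2
after mov esi, [ecx]: esi=M[112]=14
after and esi, 12: esi=14&12=12
after sub esi, 9: esi=12-9=3
after add ecx, 4: ecx=112+4=116
after sub ebx, 1: ebx=1-1=0
cmp ebx, 0  (cmp 0,0)
jg loop: not taken
halt.
Total executed instructions: 36.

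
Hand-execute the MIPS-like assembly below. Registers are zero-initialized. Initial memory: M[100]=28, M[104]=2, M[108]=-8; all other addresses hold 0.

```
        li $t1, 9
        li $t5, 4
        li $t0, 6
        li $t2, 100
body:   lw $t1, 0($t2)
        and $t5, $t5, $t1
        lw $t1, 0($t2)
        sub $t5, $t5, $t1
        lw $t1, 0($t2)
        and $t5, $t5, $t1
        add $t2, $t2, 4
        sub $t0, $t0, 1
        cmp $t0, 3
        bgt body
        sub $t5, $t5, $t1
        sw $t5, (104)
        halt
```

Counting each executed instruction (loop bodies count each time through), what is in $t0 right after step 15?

5

li $t1, 9 → $t1=9
li $t5, 4 → $t5=4
li $t0, 6 → $t0=6
li $t2, 100 → $t2=100
lw $t1, 0($t2) → $t1=M[100]=28
and $t5, $t5, $t1 → $t5=4&28=4
lw $t1, 0($t2) → $t1=M[100]=28
sub $t5, $t5, $t1 → $t5=4-28=-24
lw $t1, 0($t2) → $t1=M[100]=28
and $t5, $t5, $t1 → $t5=(-24)&28=8
add $t2, $t2, 4 → $t2=100+4=104
sub $t0, $t0, 1 → $t0=6-1=5
cmp $t0, 3  (cmp 5,3)
bgt body: taken
lw $t1, 0($t2) → $t1=M[104]=2
After step 15: $t0 = 5.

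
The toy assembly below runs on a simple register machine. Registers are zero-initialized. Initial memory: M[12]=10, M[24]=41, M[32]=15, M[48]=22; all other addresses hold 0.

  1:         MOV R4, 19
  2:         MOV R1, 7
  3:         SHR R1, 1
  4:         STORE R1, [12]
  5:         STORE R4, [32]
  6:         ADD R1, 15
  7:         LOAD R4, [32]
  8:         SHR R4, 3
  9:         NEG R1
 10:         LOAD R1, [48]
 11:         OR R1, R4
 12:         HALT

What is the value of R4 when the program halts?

2

MOV R4, 19 → R4=19
MOV R1, 7 → R1=7
SHR R1, 1 → R1=7>>1=3
STORE R1, [12] → M[12]=3
STORE R4, [32] → M[32]=19
ADD R1, 15 → R1=3+15=18
LOAD R4, [32] → R4=M[32]=19
SHR R4, 3 → R4=19>>3=2
NEG R1 → R1=-(18)=-18
LOAD R1, [48] → R1=M[48]=22
OR R1, R4 → R1=22|2=22
halt.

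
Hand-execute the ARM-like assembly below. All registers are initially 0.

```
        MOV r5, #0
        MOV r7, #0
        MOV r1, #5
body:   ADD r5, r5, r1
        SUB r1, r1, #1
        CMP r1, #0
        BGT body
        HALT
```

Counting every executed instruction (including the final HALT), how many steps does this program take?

after MOV r5, #0: r5=0
after MOV r7, #0: r7=0
after MOV r1, #5: r1=5
after ADD r5, r5, r1: r5=0+5=5
after SUB r1, r1, #1: r1=5-1=4
CMP r1, #0  (cmp 4,0)
BGT body: taken
after ADD r5, r5, r1: r5=5+4=9
after SUB r1, r1, #1: r1=4-1=3
CMP r1, #0  (cmp 3,0)
BGT body: taken
after ADD r5, r5, r1: r5=9+3=12
after SUB r1, r1, #1: r1=3-1=2
CMP r1, #0  (cmp 2,0)
BGT body: taken
after ADD r5, r5, r1: r5=12+2=14
after SUB r1, r1, #1: r1=2-1=1
CMP r1, #0  (cmp 1,0)
BGT body: taken
after ADD r5, r5, r1: r5=14+1=15
after SUB r1, r1, #1: r1=1-1=0
CMP r1, #0  (cmp 0,0)
BGT body: not taken
halt.
Total executed instructions: 24.

24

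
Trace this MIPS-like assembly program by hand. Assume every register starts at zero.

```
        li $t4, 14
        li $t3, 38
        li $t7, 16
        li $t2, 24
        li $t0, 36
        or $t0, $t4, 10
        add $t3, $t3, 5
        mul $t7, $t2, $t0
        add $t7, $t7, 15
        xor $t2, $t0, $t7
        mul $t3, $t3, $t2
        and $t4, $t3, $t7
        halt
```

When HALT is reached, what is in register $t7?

351

$t4=14
$t3=38
$t7=16
$t2=24
$t0=36
$t0=14|10=14
$t3=38+5=43
$t7=24*14=336
$t7=336+15=351
$t2=14^351=337
$t3=43*337=14491
$t4=14491&351=27
halt.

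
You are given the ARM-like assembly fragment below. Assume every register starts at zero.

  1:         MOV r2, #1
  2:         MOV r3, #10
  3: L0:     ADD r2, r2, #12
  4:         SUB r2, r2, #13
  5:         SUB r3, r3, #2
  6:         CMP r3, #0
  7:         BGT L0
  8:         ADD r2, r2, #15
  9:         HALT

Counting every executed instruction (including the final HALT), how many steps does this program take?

29

after MOV r2, #1: r2=1
after MOV r3, #10: r3=10
after ADD r2, r2, #12: r2=1+12=13
after SUB r2, r2, #13: r2=13-13=0
after SUB r3, r3, #2: r3=10-2=8
CMP r3, #0  (cmp 8,0)
BGT L0: taken
after ADD r2, r2, #12: r2=0+12=12
after SUB r2, r2, #13: r2=12-13=-1
after SUB r3, r3, #2: r3=8-2=6
CMP r3, #0  (cmp 6,0)
BGT L0: taken
after ADD r2, r2, #12: r2=(-1)+12=11
after SUB r2, r2, #13: r2=11-13=-2
after SUB r3, r3, #2: r3=6-2=4
CMP r3, #0  (cmp 4,0)
BGT L0: taken
after ADD r2, r2, #12: r2=(-2)+12=10
after SUB r2, r2, #13: r2=10-13=-3
after SUB r3, r3, #2: r3=4-2=2
CMP r3, #0  (cmp 2,0)
BGT L0: taken
after ADD r2, r2, #12: r2=(-3)+12=9
after SUB r2, r2, #13: r2=9-13=-4
after SUB r3, r3, #2: r3=2-2=0
CMP r3, #0  (cmp 0,0)
BGT L0: not taken
after ADD r2, r2, #15: r2=(-4)+15=11
halt.
Total executed instructions: 29.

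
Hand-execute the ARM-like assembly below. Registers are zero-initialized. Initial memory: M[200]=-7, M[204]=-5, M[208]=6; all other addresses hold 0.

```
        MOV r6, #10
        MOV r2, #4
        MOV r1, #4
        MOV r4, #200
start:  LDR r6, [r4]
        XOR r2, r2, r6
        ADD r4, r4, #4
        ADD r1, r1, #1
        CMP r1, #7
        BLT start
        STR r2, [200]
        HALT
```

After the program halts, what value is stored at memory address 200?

MOV r6, #10 → r6=10
MOV r2, #4 → r2=4
MOV r1, #4 → r1=4
MOV r4, #200 → r4=200
LDR r6, [r4] → r6=M[200]=-7
XOR r2, r2, r6 → r2=4^(-7)=-3
ADD r4, r4, #4 → r4=200+4=204
ADD r1, r1, #1 → r1=4+1=5
CMP r1, #7  (cmp 5,7)
BLT start: taken
LDR r6, [r4] → r6=M[204]=-5
XOR r2, r2, r6 → r2=(-3)^(-5)=6
ADD r4, r4, #4 → r4=204+4=208
ADD r1, r1, #1 → r1=5+1=6
CMP r1, #7  (cmp 6,7)
BLT start: taken
LDR r6, [r4] → r6=M[208]=6
XOR r2, r2, r6 → r2=6^6=0
ADD r4, r4, #4 → r4=208+4=212
ADD r1, r1, #1 → r1=6+1=7
CMP r1, #7  (cmp 7,7)
BLT start: not taken
STR r2, [200] → M[200]=0
halt.

0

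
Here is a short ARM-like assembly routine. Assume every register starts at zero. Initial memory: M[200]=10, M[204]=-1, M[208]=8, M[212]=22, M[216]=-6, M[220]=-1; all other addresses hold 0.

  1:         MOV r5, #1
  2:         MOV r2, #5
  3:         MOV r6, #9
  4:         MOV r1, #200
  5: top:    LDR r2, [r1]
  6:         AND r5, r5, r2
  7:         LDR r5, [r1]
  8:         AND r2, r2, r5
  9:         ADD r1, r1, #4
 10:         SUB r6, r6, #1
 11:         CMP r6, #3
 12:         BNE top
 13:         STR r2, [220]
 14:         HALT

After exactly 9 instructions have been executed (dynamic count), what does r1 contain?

204

r5=1
r2=5
r6=9
r1=200
r2=M[200]=10
r5=1&10=0
r5=M[200]=10
r2=10&10=10
r1=200+4=204
After step 9: r1 = 204.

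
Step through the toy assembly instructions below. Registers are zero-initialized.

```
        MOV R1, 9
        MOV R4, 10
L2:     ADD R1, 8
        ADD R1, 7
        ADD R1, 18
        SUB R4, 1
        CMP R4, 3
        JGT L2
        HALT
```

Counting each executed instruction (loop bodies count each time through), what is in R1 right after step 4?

24

R1=9
R4=10
R1=9+8=17
R1=17+7=24
After step 4: R1 = 24.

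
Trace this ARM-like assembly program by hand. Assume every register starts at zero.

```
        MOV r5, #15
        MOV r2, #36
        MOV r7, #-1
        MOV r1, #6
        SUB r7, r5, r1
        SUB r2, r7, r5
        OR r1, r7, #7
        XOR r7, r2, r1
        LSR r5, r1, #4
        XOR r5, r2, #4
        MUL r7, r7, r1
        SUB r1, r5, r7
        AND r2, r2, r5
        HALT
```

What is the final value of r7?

r5=15
r2=36
r7=-1
r1=6
r7=15-6=9
r2=9-15=-6
r1=9|7=15
r7=(-6)^15=-11
r5=15>>4=0
r5=(-6)^4=-2
r7=(-11)*15=-165
r1=(-2)-(-165)=163
r2=(-6)&(-2)=-6
halt.

-165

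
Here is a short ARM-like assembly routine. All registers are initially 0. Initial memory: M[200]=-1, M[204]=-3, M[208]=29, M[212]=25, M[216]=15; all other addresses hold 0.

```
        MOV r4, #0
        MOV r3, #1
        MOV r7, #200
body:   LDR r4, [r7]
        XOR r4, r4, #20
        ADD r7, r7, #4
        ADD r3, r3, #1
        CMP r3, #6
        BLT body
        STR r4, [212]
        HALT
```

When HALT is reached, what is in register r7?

r4=0
r3=1
r7=200
r4=M[200]=-1
r4=(-1)^20=-21
r7=200+4=204
r3=1+1=2
CMP r3, #6  (cmp 2,6)
BLT body: taken
r4=M[204]=-3
r4=(-3)^20=-23
r7=204+4=208
r3=2+1=3
CMP r3, #6  (cmp 3,6)
BLT body: taken
r4=M[208]=29
r4=29^20=9
r7=208+4=212
r3=3+1=4
CMP r3, #6  (cmp 4,6)
BLT body: taken
r4=M[212]=25
r4=25^20=13
r7=212+4=216
r3=4+1=5
CMP r3, #6  (cmp 5,6)
BLT body: taken
r4=M[216]=15
r4=15^20=27
r7=216+4=220
r3=5+1=6
CMP r3, #6  (cmp 6,6)
BLT body: not taken
STR r4, [212] → M[212]=27
halt.

220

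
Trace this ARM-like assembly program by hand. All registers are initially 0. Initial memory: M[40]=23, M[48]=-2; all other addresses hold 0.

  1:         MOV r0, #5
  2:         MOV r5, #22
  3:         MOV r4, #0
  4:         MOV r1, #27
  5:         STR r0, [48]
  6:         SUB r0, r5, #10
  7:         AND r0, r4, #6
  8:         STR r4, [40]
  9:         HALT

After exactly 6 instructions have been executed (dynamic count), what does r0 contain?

12

r0=5
r5=22
r4=0
r1=27
STR r0, [48] → M[48]=5
r0=22-10=12
After step 6: r0 = 12.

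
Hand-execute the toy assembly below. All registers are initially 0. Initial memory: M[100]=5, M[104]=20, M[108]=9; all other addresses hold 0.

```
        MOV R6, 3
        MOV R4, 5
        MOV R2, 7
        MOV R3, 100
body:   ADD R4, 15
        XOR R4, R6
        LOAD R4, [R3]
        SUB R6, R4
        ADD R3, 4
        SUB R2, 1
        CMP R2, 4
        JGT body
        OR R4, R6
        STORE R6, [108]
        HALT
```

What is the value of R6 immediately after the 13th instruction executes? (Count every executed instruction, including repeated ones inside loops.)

MOV R6, 3 → R6=3
MOV R4, 5 → R4=5
MOV R2, 7 → R2=7
MOV R3, 100 → R3=100
ADD R4, 15 → R4=5+15=20
XOR R4, R6 → R4=20^3=23
LOAD R4, [R3] → R4=M[100]=5
SUB R6, R4 → R6=3-5=-2
ADD R3, 4 → R3=100+4=104
SUB R2, 1 → R2=7-1=6
CMP R2, 4  (cmp 6,4)
JGT body: taken
ADD R4, 15 → R4=5+15=20
After step 13: R6 = -2.

-2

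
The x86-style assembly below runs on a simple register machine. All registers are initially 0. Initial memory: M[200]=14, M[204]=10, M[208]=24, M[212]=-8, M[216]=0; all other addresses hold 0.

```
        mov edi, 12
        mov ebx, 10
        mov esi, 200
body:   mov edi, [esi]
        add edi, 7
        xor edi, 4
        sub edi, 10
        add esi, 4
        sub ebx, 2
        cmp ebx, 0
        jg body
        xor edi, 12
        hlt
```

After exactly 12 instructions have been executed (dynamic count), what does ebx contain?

8

edi=12
ebx=10
esi=200
edi=M[200]=14
edi=14+7=21
edi=21^4=17
edi=17-10=7
esi=200+4=204
ebx=10-2=8
cmp ebx, 0  (cmp 8,0)
jg body: taken
edi=M[204]=10
After step 12: ebx = 8.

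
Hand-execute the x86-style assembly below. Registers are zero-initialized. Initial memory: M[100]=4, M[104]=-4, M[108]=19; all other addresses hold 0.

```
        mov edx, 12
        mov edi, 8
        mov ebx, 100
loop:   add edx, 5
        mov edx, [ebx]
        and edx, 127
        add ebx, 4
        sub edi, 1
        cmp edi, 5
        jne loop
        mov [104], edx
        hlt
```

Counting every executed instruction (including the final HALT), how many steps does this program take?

edx=12
edi=8
ebx=100
edx=12+5=17
edx=M[100]=4
edx=4&127=4
ebx=100+4=104
edi=8-1=7
cmp edi, 5  (cmp 7,5)
jne loop: taken
edx=4+5=9
edx=M[104]=-4
edx=(-4)&127=124
ebx=104+4=108
edi=7-1=6
cmp edi, 5  (cmp 6,5)
jne loop: taken
edx=124+5=129
edx=M[108]=19
edx=19&127=19
ebx=108+4=112
edi=6-1=5
cmp edi, 5  (cmp 5,5)
jne loop: not taken
mov [104], edx → M[104]=19
halt.
Total executed instructions: 26.

26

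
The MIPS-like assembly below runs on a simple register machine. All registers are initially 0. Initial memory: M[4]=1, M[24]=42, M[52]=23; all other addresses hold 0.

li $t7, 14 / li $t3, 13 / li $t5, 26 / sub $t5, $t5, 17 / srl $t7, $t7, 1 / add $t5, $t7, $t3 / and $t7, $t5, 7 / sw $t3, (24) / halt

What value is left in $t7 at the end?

li $t7, 14 → $t7=14
li $t3, 13 → $t3=13
li $t5, 26 → $t5=26
sub $t5, $t5, 17 → $t5=26-17=9
srl $t7, $t7, 1 → $t7=14>>1=7
add $t5, $t7, $t3 → $t5=7+13=20
and $t7, $t5, 7 → $t7=20&7=4
sw $t3, (24) → M[24]=13
halt.

4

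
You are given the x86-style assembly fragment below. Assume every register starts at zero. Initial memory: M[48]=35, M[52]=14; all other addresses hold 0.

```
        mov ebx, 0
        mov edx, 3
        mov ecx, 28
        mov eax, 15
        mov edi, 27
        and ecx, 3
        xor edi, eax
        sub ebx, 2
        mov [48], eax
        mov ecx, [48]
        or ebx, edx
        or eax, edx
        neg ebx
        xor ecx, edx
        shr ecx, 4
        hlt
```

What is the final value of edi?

20

after mov ebx, 0: ebx=0
after mov edx, 3: edx=3
after mov ecx, 28: ecx=28
after mov eax, 15: eax=15
after mov edi, 27: edi=27
after and ecx, 3: ecx=28&3=0
after xor edi, eax: edi=27^15=20
after sub ebx, 2: ebx=0-2=-2
mov [48], eax → M[48]=15
after mov ecx, [48]: ecx=M[48]=15
after or ebx, edx: ebx=(-2)|3=-1
after or eax, edx: eax=15|3=15
after neg ebx: ebx=-(-1)=1
after xor ecx, edx: ecx=15^3=12
after shr ecx, 4: ecx=12>>4=0
halt.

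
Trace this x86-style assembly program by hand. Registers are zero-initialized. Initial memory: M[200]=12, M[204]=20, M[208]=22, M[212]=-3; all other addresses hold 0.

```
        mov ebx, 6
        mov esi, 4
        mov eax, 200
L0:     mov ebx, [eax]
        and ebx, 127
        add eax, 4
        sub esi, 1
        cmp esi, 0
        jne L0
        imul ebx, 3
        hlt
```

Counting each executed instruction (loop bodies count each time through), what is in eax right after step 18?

212

ebx=6
esi=4
eax=200
ebx=M[200]=12
ebx=12&127=12
eax=200+4=204
esi=4-1=3
cmp esi, 0  (cmp 3,0)
jne L0: taken
ebx=M[204]=20
ebx=20&127=20
eax=204+4=208
esi=3-1=2
cmp esi, 0  (cmp 2,0)
jne L0: taken
ebx=M[208]=22
ebx=22&127=22
eax=208+4=212
After step 18: eax = 212.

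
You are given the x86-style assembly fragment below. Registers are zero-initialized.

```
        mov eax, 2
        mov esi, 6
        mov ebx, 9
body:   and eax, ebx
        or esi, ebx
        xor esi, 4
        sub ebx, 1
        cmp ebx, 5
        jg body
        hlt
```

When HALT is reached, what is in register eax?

0

after mov eax, 2: eax=2
after mov esi, 6: esi=6
after mov ebx, 9: ebx=9
after and eax, ebx: eax=2&9=0
after or esi, ebx: esi=6|9=15
after xor esi, 4: esi=15^4=11
after sub ebx, 1: ebx=9-1=8
cmp ebx, 5  (cmp 8,5)
jg body: taken
after and eax, ebx: eax=0&8=0
after or esi, ebx: esi=11|8=11
after xor esi, 4: esi=11^4=15
after sub ebx, 1: ebx=8-1=7
cmp ebx, 5  (cmp 7,5)
jg body: taken
after and eax, ebx: eax=0&7=0
after or esi, ebx: esi=15|7=15
after xor esi, 4: esi=15^4=11
after sub ebx, 1: ebx=7-1=6
cmp ebx, 5  (cmp 6,5)
jg body: taken
after and eax, ebx: eax=0&6=0
after or esi, ebx: esi=11|6=15
after xor esi, 4: esi=15^4=11
after sub ebx, 1: ebx=6-1=5
cmp ebx, 5  (cmp 5,5)
jg body: not taken
halt.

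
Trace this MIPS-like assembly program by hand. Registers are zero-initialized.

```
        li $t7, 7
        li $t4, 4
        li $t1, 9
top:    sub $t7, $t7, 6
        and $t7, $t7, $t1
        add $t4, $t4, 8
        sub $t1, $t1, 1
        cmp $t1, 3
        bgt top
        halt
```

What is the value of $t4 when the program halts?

$t7=7
$t4=4
$t1=9
$t7=7-6=1
$t7=1&9=1
$t4=4+8=12
$t1=9-1=8
cmp $t1, 3  (cmp 8,3)
bgt top: taken
$t7=1-6=-5
$t7=(-5)&8=8
$t4=12+8=20
$t1=8-1=7
cmp $t1, 3  (cmp 7,3)
bgt top: taken
$t7=8-6=2
$t7=2&7=2
$t4=20+8=28
$t1=7-1=6
cmp $t1, 3  (cmp 6,3)
bgt top: taken
$t7=2-6=-4
$t7=(-4)&6=4
$t4=28+8=36
$t1=6-1=5
cmp $t1, 3  (cmp 5,3)
bgt top: taken
$t7=4-6=-2
$t7=(-2)&5=4
$t4=36+8=44
$t1=5-1=4
cmp $t1, 3  (cmp 4,3)
bgt top: taken
$t7=4-6=-2
$t7=(-2)&4=4
$t4=44+8=52
$t1=4-1=3
cmp $t1, 3  (cmp 3,3)
bgt top: not taken
halt.

52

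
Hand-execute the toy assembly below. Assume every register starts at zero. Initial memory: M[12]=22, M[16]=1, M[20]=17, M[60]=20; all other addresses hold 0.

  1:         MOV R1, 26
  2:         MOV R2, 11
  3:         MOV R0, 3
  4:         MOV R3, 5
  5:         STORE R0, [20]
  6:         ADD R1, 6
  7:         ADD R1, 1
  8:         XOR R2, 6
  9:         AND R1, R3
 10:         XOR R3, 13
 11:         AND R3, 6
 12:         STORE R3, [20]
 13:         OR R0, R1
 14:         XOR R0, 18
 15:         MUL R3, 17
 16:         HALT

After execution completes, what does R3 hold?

0

MOV R1, 26 → R1=26
MOV R2, 11 → R2=11
MOV R0, 3 → R0=3
MOV R3, 5 → R3=5
STORE R0, [20] → M[20]=3
ADD R1, 6 → R1=26+6=32
ADD R1, 1 → R1=32+1=33
XOR R2, 6 → R2=11^6=13
AND R1, R3 → R1=33&5=1
XOR R3, 13 → R3=5^13=8
AND R3, 6 → R3=8&6=0
STORE R3, [20] → M[20]=0
OR R0, R1 → R0=3|1=3
XOR R0, 18 → R0=3^18=17
MUL R3, 17 → R3=0*17=0
halt.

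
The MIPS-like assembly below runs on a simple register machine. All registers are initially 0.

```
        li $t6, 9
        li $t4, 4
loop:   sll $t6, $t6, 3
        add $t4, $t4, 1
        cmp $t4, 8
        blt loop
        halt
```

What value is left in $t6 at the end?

after li $t6, 9: $t6=9
after li $t4, 4: $t4=4
after sll $t6, $t6, 3: $t6=9<<3=72
after add $t4, $t4, 1: $t4=4+1=5
cmp $t4, 8  (cmp 5,8)
blt loop: taken
after sll $t6, $t6, 3: $t6=72<<3=576
after add $t4, $t4, 1: $t4=5+1=6
cmp $t4, 8  (cmp 6,8)
blt loop: taken
after sll $t6, $t6, 3: $t6=576<<3=4608
after add $t4, $t4, 1: $t4=6+1=7
cmp $t4, 8  (cmp 7,8)
blt loop: taken
after sll $t6, $t6, 3: $t6=4608<<3=36864
after add $t4, $t4, 1: $t4=7+1=8
cmp $t4, 8  (cmp 8,8)
blt loop: not taken
halt.

36864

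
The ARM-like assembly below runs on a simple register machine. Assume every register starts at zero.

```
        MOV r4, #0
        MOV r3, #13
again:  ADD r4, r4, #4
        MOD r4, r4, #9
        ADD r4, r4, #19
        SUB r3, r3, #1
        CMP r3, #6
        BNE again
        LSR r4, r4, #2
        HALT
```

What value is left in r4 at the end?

after MOV r4, #0: r4=0
after MOV r3, #13: r3=13
after ADD r4, r4, #4: r4=0+4=4
after MOD r4, r4, #9: r4=4%9=4
after ADD r4, r4, #19: r4=4+19=23
after SUB r3, r3, #1: r3=13-1=12
CMP r3, #6  (cmp 12,6)
BNE again: taken
after ADD r4, r4, #4: r4=23+4=27
after MOD r4, r4, #9: r4=27%9=0
after ADD r4, r4, #19: r4=0+19=19
after SUB r3, r3, #1: r3=12-1=11
CMP r3, #6  (cmp 11,6)
BNE again: taken
after ADD r4, r4, #4: r4=19+4=23
after MOD r4, r4, #9: r4=23%9=5
after ADD r4, r4, #19: r4=5+19=24
after SUB r3, r3, #1: r3=11-1=10
CMP r3, #6  (cmp 10,6)
BNE again: taken
after ADD r4, r4, #4: r4=24+4=28
after MOD r4, r4, #9: r4=28%9=1
after ADD r4, r4, #19: r4=1+19=20
after SUB r3, r3, #1: r3=10-1=9
CMP r3, #6  (cmp 9,6)
BNE again: taken
after ADD r4, r4, #4: r4=20+4=24
after MOD r4, r4, #9: r4=24%9=6
after ADD r4, r4, #19: r4=6+19=25
after SUB r3, r3, #1: r3=9-1=8
CMP r3, #6  (cmp 8,6)
BNE again: taken
after ADD r4, r4, #4: r4=25+4=29
after MOD r4, r4, #9: r4=29%9=2
after ADD r4, r4, #19: r4=2+19=21
after SUB r3, r3, #1: r3=8-1=7
CMP r3, #6  (cmp 7,6)
BNE again: taken
after ADD r4, r4, #4: r4=21+4=25
after MOD r4, r4, #9: r4=25%9=7
after ADD r4, r4, #19: r4=7+19=26
after SUB r3, r3, #1: r3=7-1=6
CMP r3, #6  (cmp 6,6)
BNE again: not taken
after LSR r4, r4, #2: r4=26>>2=6
halt.

6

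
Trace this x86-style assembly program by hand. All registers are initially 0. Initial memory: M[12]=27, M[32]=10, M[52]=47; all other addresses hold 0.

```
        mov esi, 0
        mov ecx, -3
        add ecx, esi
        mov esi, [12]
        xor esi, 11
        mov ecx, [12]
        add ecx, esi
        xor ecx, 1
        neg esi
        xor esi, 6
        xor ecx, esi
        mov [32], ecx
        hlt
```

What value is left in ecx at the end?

-36

after mov esi, 0: esi=0
after mov ecx, -3: ecx=-3
after add ecx, esi: ecx=(-3)+0=-3
after mov esi, [12]: esi=M[12]=27
after xor esi, 11: esi=27^11=16
after mov ecx, [12]: ecx=M[12]=27
after add ecx, esi: ecx=27+16=43
after xor ecx, 1: ecx=43^1=42
after neg esi: esi=-(16)=-16
after xor esi, 6: esi=(-16)^6=-10
after xor ecx, esi: ecx=42^(-10)=-36
mov [32], ecx → M[32]=-36
halt.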